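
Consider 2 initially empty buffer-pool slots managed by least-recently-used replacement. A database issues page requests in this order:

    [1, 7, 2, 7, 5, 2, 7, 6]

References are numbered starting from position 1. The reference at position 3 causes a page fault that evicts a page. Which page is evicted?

1

pos 1: 1: miss, frames (1)
pos 2: 7: miss, frames (1 7)
pos 3: 2: miss, evict 1, frames (7 2)
At position 3, page 1 is evicted.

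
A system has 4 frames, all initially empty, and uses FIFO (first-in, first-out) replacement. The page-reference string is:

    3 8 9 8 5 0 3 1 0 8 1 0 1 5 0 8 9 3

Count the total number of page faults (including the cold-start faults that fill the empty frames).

3 -> miss, frames (3)
8 -> miss, frames (3 8)
9 -> miss, frames (3 8 9)
8 -> hit
5 -> miss, frames (3 8 9 5)
0 -> miss, evict 3, frames (8 9 5 0)
3 -> miss, evict 8, frames (9 5 0 3)
1 -> miss, evict 9, frames (5 0 3 1)
0 -> hit
8 -> miss, evict 5, frames (0 3 1 8)
1 -> hit
0 -> hit
1 -> hit
5 -> miss, evict 0, frames (3 1 8 5)
0 -> miss, evict 3, frames (1 8 5 0)
8 -> hit
9 -> miss, evict 1, frames (8 5 0 9)
3 -> miss, evict 8, frames (5 0 9 3)
Page faults: 12.

12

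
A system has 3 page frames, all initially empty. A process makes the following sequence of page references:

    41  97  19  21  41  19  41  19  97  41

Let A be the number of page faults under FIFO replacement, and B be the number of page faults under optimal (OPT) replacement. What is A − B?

1

Under FIFO: F F F F F . . . F . → 6 faults.
Under OPT: F F F F . . . . F . → 5 faults.
A − B = 6 − 5 = 1.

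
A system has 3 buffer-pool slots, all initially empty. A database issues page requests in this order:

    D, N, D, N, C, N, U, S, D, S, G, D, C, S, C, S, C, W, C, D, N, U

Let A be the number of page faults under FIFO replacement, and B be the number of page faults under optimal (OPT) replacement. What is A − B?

Under FIFO: F F . . F . F F F . F . F F . . . F . F F F → 13 faults.
Under OPT: F F . . F . F F . . F . . F . . . F . . F F → 10 faults.
A − B = 13 − 10 = 3.

3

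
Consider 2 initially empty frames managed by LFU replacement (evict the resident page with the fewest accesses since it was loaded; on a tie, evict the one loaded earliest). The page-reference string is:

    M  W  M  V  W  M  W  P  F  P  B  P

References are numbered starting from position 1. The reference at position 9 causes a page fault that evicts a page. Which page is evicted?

P

pos 1: M → fault, frames [M]
pos 2: W → fault, frames [M, W]
pos 3: M → hit
pos 4: V → fault, evict W, frames [M, V]
pos 5: W → fault, evict V, frames [M, W]
pos 6: M → hit
pos 7: W → hit
pos 8: P → fault, evict W, frames [M, P]
pos 9: F → fault, evict P, frames [M, F]
At position 9, page P is evicted.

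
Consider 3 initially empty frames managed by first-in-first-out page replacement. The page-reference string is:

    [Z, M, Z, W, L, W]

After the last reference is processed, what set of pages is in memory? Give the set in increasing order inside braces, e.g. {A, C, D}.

Z: miss, frames (Z)
M: miss, frames (Z M)
Z: hit
W: miss, frames (Z M W)
L: miss, evict Z, frames (M W L)
W: hit

{L, M, W}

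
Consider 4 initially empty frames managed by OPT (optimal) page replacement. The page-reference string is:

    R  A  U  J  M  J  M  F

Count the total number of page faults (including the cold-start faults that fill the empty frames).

R → fault, frames {R}
A → fault, frames {R,A}
U → fault, frames {R,A,U}
J → fault, frames {R,A,U,J}
M → fault, evict U, frames {R,A,J,M}
J → hit
M → hit
F → fault, evict M, frames {R,A,J,F}
Page faults: 6.

6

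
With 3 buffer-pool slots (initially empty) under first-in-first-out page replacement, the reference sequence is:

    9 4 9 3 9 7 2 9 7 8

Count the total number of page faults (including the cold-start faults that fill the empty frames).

9 → miss, frames [9]
4 → miss, frames [9, 4]
9 → hit
3 → miss, frames [9, 4, 3]
9 → hit
7 → miss, evict 9, frames [4, 3, 7]
2 → miss, evict 4, frames [3, 7, 2]
9 → miss, evict 3, frames [7, 2, 9]
7 → hit
8 → miss, evict 7, frames [2, 9, 8]
Page faults: 7.

7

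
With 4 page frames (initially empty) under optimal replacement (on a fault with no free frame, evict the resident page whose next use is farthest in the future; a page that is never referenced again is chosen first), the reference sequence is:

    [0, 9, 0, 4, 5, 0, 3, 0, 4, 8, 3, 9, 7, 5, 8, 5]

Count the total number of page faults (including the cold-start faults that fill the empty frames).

0 → fault, frames [0]
9 → fault, frames [0, 9]
0 → hit
4 → fault, frames [0, 9, 4]
5 → fault, frames [0, 9, 4, 5]
0 → hit
3 → fault, evict 5, frames [0, 9, 4, 3]
0 → hit
4 → hit
8 → fault, evict 4, frames [0, 9, 3, 8]
3 → hit
9 → hit
7 → fault, evict 3, frames [0, 9, 8, 7]
5 → fault, evict 7, frames [0, 9, 8, 5]
8 → hit
5 → hit
Page faults: 8.

8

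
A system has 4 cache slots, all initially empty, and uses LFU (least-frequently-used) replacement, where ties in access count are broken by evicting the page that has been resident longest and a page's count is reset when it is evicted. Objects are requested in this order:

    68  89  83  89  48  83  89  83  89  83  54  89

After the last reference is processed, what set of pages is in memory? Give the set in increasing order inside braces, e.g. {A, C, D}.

68 → miss, frames [68]
89 → miss, frames [68, 89]
83 → miss, frames [68, 89, 83]
89 → hit
48 → miss, frames [68, 89, 83, 48]
83 → hit
89 → hit
83 → hit
89 → hit
83 → hit
54 → miss, evict 68, frames [89, 83, 48, 54]
89 → hit

{48, 54, 83, 89}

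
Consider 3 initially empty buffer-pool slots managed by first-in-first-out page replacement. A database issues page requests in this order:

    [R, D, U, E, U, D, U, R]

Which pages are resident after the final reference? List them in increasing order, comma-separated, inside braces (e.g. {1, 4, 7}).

{E, R, U}

R -> miss, frames {R}
D -> miss, frames {R,D}
U -> miss, frames {R,D,U}
E -> miss, evict R, frames {D,U,E}
U -> hit
D -> hit
U -> hit
R -> miss, evict D, frames {U,E,R}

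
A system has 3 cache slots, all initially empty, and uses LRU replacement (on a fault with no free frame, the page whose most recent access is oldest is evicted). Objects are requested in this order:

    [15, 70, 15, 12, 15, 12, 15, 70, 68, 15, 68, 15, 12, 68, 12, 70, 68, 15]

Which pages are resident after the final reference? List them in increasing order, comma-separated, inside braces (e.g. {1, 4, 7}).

15: fault, frames {15}
70: fault, frames {15,70}
15: hit
12: fault, frames {70,15,12}
15: hit
12: hit
15: hit
70: hit
68: fault, evict 12, frames {15,70,68}
15: hit
68: hit
15: hit
12: fault, evict 70, frames {68,15,12}
68: hit
12: hit
70: fault, evict 15, frames {68,12,70}
68: hit
15: fault, evict 12, frames {70,68,15}

{15, 68, 70}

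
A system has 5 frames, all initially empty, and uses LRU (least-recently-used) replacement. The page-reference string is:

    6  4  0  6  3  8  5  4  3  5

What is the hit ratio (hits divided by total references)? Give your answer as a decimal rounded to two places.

6 → miss, frames {6}
4 → miss, frames {6,4}
0 → miss, frames {6,4,0}
6 → hit
3 → miss, frames {4,0,6,3}
8 → miss, frames {4,0,6,3,8}
5 → miss, evict 4, frames {0,6,3,8,5}
4 → miss, evict 0, frames {6,3,8,5,4}
3 → hit
5 → hit
Hits: 3 of 10 references → 3/10 = 0.3000.

0.30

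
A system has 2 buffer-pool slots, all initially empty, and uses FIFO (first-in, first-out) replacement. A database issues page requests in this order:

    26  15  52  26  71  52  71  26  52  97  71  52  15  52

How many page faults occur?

26: fault, frames {26}
15: fault, frames {26,15}
52: fault, evict 26, frames {15,52}
26: fault, evict 15, frames {52,26}
71: fault, evict 52, frames {26,71}
52: fault, evict 26, frames {71,52}
71: hit
26: fault, evict 71, frames {52,26}
52: hit
97: fault, evict 52, frames {26,97}
71: fault, evict 26, frames {97,71}
52: fault, evict 97, frames {71,52}
15: fault, evict 71, frames {52,15}
52: hit
Page faults: 11.

11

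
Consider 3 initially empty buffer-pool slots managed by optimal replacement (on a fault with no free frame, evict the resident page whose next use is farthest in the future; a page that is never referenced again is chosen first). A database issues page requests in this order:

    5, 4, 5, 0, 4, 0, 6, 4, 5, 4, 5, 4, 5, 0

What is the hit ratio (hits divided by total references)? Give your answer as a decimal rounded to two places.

0.64

5: fault, frames {5}
4: fault, frames {5,4}
5: hit
0: fault, frames {5,4,0}
4: hit
0: hit
6: fault, evict 0, frames {5,4,6}
4: hit
5: hit
4: hit
5: hit
4: hit
5: hit
0: fault, evict 6, frames {5,4,0}
Hits: 9 of 14 references → 9/14 = 0.6429.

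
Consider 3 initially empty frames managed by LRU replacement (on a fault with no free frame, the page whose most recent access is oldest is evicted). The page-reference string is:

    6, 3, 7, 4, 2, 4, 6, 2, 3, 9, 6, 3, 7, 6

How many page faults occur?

6 → miss, frames (6)
3 → miss, frames (6 3)
7 → miss, frames (6 3 7)
4 → miss, evict 6, frames (3 7 4)
2 → miss, evict 3, frames (7 4 2)
4 → hit
6 → miss, evict 7, frames (2 4 6)
2 → hit
3 → miss, evict 4, frames (6 2 3)
9 → miss, evict 6, frames (2 3 9)
6 → miss, evict 2, frames (3 9 6)
3 → hit
7 → miss, evict 9, frames (6 3 7)
6 → hit
Page faults: 10.

10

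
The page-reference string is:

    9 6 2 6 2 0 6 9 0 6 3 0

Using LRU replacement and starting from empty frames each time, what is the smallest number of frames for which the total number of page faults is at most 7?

3

f=1: 12 faults
f=2: 10 faults
f=3: 6 faults
f=4: 5 faults
f=5: 5 faults
Smallest f with faults ≤ 7 is 3.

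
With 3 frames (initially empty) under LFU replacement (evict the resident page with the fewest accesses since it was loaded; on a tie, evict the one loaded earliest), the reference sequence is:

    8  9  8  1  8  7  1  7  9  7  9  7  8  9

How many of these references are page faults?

5

8: miss, frames {8}
9: miss, frames {8,9}
8: hit
1: miss, frames {8,9,1}
8: hit
7: miss, evict 9, frames {8,1,7}
1: hit
7: hit
9: miss, evict 1, frames {8,7,9}
7: hit
9: hit
7: hit
8: hit
9: hit
Page faults: 5.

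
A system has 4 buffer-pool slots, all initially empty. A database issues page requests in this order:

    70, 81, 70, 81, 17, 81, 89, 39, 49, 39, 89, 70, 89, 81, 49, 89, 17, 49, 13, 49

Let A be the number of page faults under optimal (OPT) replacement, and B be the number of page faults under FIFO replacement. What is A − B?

Under OPT: F F . . F . F F F . . . . F . . F . F . → 9 faults.
Under FIFO: F F . . F . F F F . . F . F . F F F F . → 12 faults.
A − B = 9 − 12 = -3.

-3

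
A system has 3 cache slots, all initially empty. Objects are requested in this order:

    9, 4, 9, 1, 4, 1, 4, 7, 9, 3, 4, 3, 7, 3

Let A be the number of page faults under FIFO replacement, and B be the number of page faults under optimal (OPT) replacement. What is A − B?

3

Under FIFO: F F . F . . . F F F F . F . → 8 faults.
Under OPT: F F . F . . . F . F . . . . → 5 faults.
A − B = 8 − 5 = 3.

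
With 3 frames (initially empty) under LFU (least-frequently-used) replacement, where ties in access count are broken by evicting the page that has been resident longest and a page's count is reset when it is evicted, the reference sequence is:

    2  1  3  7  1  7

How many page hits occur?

2 → fault, frames [2]
1 → fault, frames [2, 1]
3 → fault, frames [2, 1, 3]
7 → fault, evict 2, frames [1, 3, 7]
1 → hit
7 → hit
Hits: 2.

2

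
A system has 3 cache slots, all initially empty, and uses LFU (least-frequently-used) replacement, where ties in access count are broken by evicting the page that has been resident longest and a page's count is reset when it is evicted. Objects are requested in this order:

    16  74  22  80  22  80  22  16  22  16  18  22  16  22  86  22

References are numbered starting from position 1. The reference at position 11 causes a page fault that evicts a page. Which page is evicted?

80

pos 1: 16: fault, frames [16]
pos 2: 74: fault, frames [16, 74]
pos 3: 22: fault, frames [16, 74, 22]
pos 4: 80: fault, evict 16, frames [74, 22, 80]
pos 5: 22: hit
pos 6: 80: hit
pos 7: 22: hit
pos 8: 16: fault, evict 74, frames [22, 80, 16]
pos 9: 22: hit
pos 10: 16: hit
pos 11: 18: fault, evict 80, frames [22, 16, 18]
At position 11, page 80 is evicted.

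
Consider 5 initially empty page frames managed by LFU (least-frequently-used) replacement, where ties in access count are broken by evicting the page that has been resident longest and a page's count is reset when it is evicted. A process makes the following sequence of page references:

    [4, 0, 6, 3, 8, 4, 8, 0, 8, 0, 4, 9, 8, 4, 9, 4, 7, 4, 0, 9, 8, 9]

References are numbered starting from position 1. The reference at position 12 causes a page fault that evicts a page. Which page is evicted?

pos 1: 4: fault, frames {4}
pos 2: 0: fault, frames {4,0}
pos 3: 6: fault, frames {4,0,6}
pos 4: 3: fault, frames {4,0,6,3}
pos 5: 8: fault, frames {4,0,6,3,8}
pos 6: 4: hit
pos 7: 8: hit
pos 8: 0: hit
pos 9: 8: hit
pos 10: 0: hit
pos 11: 4: hit
pos 12: 9: fault, evict 6, frames {4,0,3,8,9}
At position 12, page 6 is evicted.

6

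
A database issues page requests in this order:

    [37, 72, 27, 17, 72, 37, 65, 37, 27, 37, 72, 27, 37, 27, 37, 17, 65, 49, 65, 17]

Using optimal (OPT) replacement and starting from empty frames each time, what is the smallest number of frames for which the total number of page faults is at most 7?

4

f=1: 20 faults
f=2: 13 faults
f=3: 9 faults
f=4: 7 faults
f=5: 6 faults
f=6: 6 faults
Smallest f with faults ≤ 7 is 4.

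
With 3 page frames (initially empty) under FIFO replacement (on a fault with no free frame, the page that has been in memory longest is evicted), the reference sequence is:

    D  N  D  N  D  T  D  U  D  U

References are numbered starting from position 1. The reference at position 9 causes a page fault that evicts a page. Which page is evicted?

N

pos 1: D -> fault, frames (D)
pos 2: N -> fault, frames (D N)
pos 3: D -> hit
pos 4: N -> hit
pos 5: D -> hit
pos 6: T -> fault, frames (D N T)
pos 7: D -> hit
pos 8: U -> fault, evict D, frames (N T U)
pos 9: D -> fault, evict N, frames (T U D)
At position 9, page N is evicted.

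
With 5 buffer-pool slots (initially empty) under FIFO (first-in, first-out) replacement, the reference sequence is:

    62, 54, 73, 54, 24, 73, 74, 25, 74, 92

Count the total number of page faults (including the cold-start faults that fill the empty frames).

7

62: miss, frames [62]
54: miss, frames [62, 54]
73: miss, frames [62, 54, 73]
54: hit
24: miss, frames [62, 54, 73, 24]
73: hit
74: miss, frames [62, 54, 73, 24, 74]
25: miss, evict 62, frames [54, 73, 24, 74, 25]
74: hit
92: miss, evict 54, frames [73, 24, 74, 25, 92]
Page faults: 7.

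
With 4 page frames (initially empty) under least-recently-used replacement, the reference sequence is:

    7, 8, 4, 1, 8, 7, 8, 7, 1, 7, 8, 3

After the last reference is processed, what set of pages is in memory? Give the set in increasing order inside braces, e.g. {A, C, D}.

7 -> fault, frames (7)
8 -> fault, frames (7 8)
4 -> fault, frames (7 8 4)
1 -> fault, frames (7 8 4 1)
8 -> hit
7 -> hit
8 -> hit
7 -> hit
1 -> hit
7 -> hit
8 -> hit
3 -> fault, evict 4, frames (1 7 8 3)

{1, 3, 7, 8}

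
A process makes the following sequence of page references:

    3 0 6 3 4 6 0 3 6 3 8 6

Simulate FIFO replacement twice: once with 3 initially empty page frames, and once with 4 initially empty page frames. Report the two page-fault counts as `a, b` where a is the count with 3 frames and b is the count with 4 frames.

3 frames: F F F . F . . F . . F F → 7 faults.
4 frames: F F F . F . . . . . F . → 5 faults.
5 < 7: adding a frame reduced faults, as is typical.

7, 5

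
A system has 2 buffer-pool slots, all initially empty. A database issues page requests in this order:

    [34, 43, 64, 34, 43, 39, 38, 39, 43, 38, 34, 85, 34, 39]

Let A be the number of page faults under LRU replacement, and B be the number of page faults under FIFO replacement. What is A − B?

Under LRU: F F F F F F F . F F F F . F → 12 faults.
Under FIFO: F F F F F F F . F . F F . F → 11 faults.
A − B = 12 − 11 = 1.

1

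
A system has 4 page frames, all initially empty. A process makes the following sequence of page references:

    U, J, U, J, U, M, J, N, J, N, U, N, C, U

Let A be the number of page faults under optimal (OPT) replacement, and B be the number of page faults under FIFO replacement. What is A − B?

Under OPT: F F . . . F . F . . . . F . → 5 faults.
Under FIFO: F F . . . F . F . . . . F F → 6 faults.
A − B = 5 − 6 = -1.

-1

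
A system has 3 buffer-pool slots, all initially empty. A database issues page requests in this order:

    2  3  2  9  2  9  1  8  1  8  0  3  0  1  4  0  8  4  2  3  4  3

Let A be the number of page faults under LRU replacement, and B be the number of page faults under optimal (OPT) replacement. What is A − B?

Under LRU: F F . F . . F F . . F F . F F . F . F F . . → 12 faults.
Under OPT: F F . F . . F F . . F . . . F . F . F . . . → 9 faults.
A − B = 12 − 9 = 3.

3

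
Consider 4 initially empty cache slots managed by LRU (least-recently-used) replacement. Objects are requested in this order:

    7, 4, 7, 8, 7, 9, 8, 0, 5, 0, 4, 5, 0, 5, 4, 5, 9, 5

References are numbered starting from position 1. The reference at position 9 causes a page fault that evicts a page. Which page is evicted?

7

pos 1: 7: fault, frames {7}
pos 2: 4: fault, frames {7,4}
pos 3: 7: hit
pos 4: 8: fault, frames {4,7,8}
pos 5: 7: hit
pos 6: 9: fault, frames {4,8,7,9}
pos 7: 8: hit
pos 8: 0: fault, evict 4, frames {7,9,8,0}
pos 9: 5: fault, evict 7, frames {9,8,0,5}
At position 9, page 7 is evicted.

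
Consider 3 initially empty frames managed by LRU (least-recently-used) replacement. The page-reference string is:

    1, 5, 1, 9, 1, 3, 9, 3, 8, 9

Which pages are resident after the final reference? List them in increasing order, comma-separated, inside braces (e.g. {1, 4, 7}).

1 → miss, frames [1]
5 → miss, frames [1, 5]
1 → hit
9 → miss, frames [5, 1, 9]
1 → hit
3 → miss, evict 5, frames [9, 1, 3]
9 → hit
3 → hit
8 → miss, evict 1, frames [9, 3, 8]
9 → hit

{3, 8, 9}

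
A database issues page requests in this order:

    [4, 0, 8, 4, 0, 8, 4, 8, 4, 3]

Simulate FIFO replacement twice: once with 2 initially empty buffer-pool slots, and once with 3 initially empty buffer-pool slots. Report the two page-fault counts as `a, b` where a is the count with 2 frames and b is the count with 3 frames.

8, 4

2 frames: F F F F F F F . . F → 8 faults.
3 frames: F F F . . . . . . F → 4 faults.
4 < 8: adding a frame reduced faults, as is typical.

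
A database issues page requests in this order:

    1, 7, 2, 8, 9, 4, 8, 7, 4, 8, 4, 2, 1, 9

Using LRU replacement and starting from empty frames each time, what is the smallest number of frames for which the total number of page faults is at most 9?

f=1: 14 faults
f=2: 13 faults
f=3: 10 faults
f=4: 10 faults
f=5: 8 faults
f=6: 6 faults
Smallest f with faults ≤ 9 is 5.

5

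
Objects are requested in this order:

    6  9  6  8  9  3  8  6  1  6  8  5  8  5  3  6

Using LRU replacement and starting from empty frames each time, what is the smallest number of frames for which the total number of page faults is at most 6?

5

f=1: 16 faults
f=2: 12 faults
f=3: 9 faults
f=4: 7 faults
f=5: 6 faults
f=6: 6 faults
Smallest f with faults ≤ 6 is 5.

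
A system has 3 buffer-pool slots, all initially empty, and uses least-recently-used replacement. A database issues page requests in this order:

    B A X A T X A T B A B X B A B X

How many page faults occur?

6

B -> fault, frames {B}
A -> fault, frames {B,A}
X -> fault, frames {B,A,X}
A -> hit
T -> fault, evict B, frames {X,A,T}
X -> hit
A -> hit
T -> hit
B -> fault, evict X, frames {A,T,B}
A -> hit
B -> hit
X -> fault, evict T, frames {A,B,X}
B -> hit
A -> hit
B -> hit
X -> hit
Page faults: 6.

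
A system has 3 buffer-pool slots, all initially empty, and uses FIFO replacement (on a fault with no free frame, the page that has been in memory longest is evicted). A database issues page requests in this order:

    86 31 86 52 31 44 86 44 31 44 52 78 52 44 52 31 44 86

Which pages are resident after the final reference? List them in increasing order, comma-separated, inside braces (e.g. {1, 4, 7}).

86 → miss, frames [86]
31 → miss, frames [86, 31]
86 → hit
52 → miss, frames [86, 31, 52]
31 → hit
44 → miss, evict 86, frames [31, 52, 44]
86 → miss, evict 31, frames [52, 44, 86]
44 → hit
31 → miss, evict 52, frames [44, 86, 31]
44 → hit
52 → miss, evict 44, frames [86, 31, 52]
78 → miss, evict 86, frames [31, 52, 78]
52 → hit
44 → miss, evict 31, frames [52, 78, 44]
52 → hit
31 → miss, evict 52, frames [78, 44, 31]
44 → hit
86 → miss, evict 78, frames [44, 31, 86]

{31, 44, 86}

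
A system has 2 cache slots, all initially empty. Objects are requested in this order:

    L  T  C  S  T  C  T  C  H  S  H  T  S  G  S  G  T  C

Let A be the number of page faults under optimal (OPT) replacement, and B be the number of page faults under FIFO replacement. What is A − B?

-2

Under OPT: F F F F . F . . F F . F . F . . F F → 11 faults.
Under FIFO: F F F F F F . . F F . F . F F . F F → 13 faults.
A − B = 11 − 13 = -2.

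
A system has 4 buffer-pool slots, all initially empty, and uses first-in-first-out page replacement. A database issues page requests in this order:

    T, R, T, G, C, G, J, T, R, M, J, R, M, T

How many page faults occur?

T → fault, frames {T}
R → fault, frames {T,R}
T → hit
G → fault, frames {T,R,G}
C → fault, frames {T,R,G,C}
G → hit
J → fault, evict T, frames {R,G,C,J}
T → fault, evict R, frames {G,C,J,T}
R → fault, evict G, frames {C,J,T,R}
M → fault, evict C, frames {J,T,R,M}
J → hit
R → hit
M → hit
T → hit
Page faults: 8.

8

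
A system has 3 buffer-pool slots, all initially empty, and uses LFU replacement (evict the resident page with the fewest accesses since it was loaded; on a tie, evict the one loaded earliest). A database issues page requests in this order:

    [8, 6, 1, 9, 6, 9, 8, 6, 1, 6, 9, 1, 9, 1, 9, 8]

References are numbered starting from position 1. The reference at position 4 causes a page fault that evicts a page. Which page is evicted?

pos 1: 8 → fault, frames (8)
pos 2: 6 → fault, frames (8 6)
pos 3: 1 → fault, frames (8 6 1)
pos 4: 9 → fault, evict 8, frames (6 1 9)
At position 4, page 8 is evicted.

8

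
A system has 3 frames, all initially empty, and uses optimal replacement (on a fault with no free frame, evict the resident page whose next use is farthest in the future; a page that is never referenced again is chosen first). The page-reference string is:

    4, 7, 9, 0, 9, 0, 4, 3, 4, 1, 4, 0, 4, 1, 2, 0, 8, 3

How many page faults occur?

4 → fault, frames (4)
7 → fault, frames (4 7)
9 → fault, frames (4 7 9)
0 → fault, evict 7, frames (4 9 0)
9 → hit
0 → hit
4 → hit
3 → fault, evict 9, frames (4 0 3)
4 → hit
1 → fault, evict 3, frames (4 0 1)
4 → hit
0 → hit
4 → hit
1 → hit
2 → fault, evict 1, frames (4 0 2)
0 → hit
8 → fault, evict 2, frames (4 0 8)
3 → fault, evict 8, frames (4 0 3)
Page faults: 9.

9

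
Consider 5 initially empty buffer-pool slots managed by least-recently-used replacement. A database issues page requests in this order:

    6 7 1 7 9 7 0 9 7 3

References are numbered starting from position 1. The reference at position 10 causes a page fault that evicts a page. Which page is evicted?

6

pos 1: 6: miss, frames {6}
pos 2: 7: miss, frames {6,7}
pos 3: 1: miss, frames {6,7,1}
pos 4: 7: hit
pos 5: 9: miss, frames {6,1,7,9}
pos 6: 7: hit
pos 7: 0: miss, frames {6,1,9,7,0}
pos 8: 9: hit
pos 9: 7: hit
pos 10: 3: miss, evict 6, frames {1,0,9,7,3}
At position 10, page 6 is evicted.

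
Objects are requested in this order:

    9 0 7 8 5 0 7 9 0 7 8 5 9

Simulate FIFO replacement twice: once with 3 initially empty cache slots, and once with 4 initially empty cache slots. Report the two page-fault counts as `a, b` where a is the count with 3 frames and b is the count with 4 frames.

10, 11

3 frames: F F F F F F F F . . F F . → 10 faults.
4 frames: F F F F F . . F F F F F F → 11 faults.
11 > 10: adding a frame increased faults — Belady's anomaly.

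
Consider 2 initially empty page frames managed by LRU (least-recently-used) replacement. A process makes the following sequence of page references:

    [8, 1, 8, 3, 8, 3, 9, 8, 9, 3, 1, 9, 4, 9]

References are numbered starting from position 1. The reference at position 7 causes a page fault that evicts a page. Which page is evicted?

8

pos 1: 8 → miss, frames {8}
pos 2: 1 → miss, frames {8,1}
pos 3: 8 → hit
pos 4: 3 → miss, evict 1, frames {8,3}
pos 5: 8 → hit
pos 6: 3 → hit
pos 7: 9 → miss, evict 8, frames {3,9}
At position 7, page 8 is evicted.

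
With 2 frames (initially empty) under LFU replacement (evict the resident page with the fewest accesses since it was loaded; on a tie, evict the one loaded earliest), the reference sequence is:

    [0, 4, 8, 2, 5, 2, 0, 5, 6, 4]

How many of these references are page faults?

0: fault, frames {0}
4: fault, frames {0,4}
8: fault, evict 0, frames {4,8}
2: fault, evict 4, frames {8,2}
5: fault, evict 8, frames {2,5}
2: hit
0: fault, evict 5, frames {2,0}
5: fault, evict 0, frames {2,5}
6: fault, evict 5, frames {2,6}
4: fault, evict 6, frames {2,4}
Page faults: 9.

9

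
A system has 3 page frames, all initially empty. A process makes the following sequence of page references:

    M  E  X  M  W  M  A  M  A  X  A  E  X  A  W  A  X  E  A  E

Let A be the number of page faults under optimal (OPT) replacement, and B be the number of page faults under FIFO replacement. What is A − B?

-4

Under OPT: F F F . F . F . . . . F . . F . . F . . → 8 faults.
Under FIFO: F F F . F F F . . F . F . . F F F F . . → 12 faults.
A − B = 8 − 12 = -4.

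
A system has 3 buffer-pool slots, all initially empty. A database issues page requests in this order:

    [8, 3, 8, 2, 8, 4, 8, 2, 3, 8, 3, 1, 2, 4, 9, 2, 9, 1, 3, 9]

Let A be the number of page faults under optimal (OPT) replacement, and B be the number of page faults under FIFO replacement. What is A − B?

Under OPT: F F . F . F . . F . . F . F F . . . F . → 9 faults.
Under FIFO: F F . F . F F . F . . F F F F . . F F . → 12 faults.
A − B = 9 − 12 = -3.

-3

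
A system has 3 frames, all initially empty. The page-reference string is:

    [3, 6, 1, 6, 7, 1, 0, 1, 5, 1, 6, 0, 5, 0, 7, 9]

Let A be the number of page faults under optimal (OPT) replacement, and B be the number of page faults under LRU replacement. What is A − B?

Under OPT: F F F . F . F . F . . F . . F F → 9 faults.
Under LRU: F F F . F . F . F . F F F . F F → 11 faults.
A − B = 9 − 11 = -2.

-2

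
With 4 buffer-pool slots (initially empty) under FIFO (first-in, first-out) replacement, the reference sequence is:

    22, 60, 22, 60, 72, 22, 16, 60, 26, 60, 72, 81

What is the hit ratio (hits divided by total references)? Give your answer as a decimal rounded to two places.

0.50

22 → miss, frames [22]
60 → miss, frames [22, 60]
22 → hit
60 → hit
72 → miss, frames [22, 60, 72]
22 → hit
16 → miss, frames [22, 60, 72, 16]
60 → hit
26 → miss, evict 22, frames [60, 72, 16, 26]
60 → hit
72 → hit
81 → miss, evict 60, frames [72, 16, 26, 81]
Hits: 6 of 12 references → 6/12 = 0.5000.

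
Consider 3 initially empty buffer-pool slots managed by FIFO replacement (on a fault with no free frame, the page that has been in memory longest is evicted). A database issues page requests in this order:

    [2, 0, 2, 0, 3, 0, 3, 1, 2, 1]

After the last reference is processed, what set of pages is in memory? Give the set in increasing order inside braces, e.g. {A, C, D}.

2 -> miss, frames {2}
0 -> miss, frames {2,0}
2 -> hit
0 -> hit
3 -> miss, frames {2,0,3}
0 -> hit
3 -> hit
1 -> miss, evict 2, frames {0,3,1}
2 -> miss, evict 0, frames {3,1,2}
1 -> hit

{1, 2, 3}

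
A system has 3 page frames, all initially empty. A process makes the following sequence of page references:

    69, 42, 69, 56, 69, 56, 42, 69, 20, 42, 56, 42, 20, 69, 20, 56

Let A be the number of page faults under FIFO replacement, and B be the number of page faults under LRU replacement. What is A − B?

Under FIFO: F F . F . . . . F . . . . F . . → 5 faults.
Under LRU: F F . F . . . . F . F . . F . F → 7 faults.
A − B = 5 − 7 = -2.

-2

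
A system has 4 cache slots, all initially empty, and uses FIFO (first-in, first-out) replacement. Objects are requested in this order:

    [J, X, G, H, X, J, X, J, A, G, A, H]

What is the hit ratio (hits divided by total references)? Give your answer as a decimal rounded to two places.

J: miss, frames {J}
X: miss, frames {J,X}
G: miss, frames {J,X,G}
H: miss, frames {J,X,G,H}
X: hit
J: hit
X: hit
J: hit
A: miss, evict J, frames {X,G,H,A}
G: hit
A: hit
H: hit
Hits: 7 of 12 references → 7/12 = 0.5833.

0.58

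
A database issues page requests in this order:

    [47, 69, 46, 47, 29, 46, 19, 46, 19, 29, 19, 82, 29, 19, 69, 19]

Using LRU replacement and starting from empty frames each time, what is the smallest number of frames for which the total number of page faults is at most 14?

f=1: 16 faults
f=2: 12 faults
f=3: 7 faults
f=4: 7 faults
f=5: 7 faults
f=6: 6 faults
Smallest f with faults ≤ 14 is 2.

2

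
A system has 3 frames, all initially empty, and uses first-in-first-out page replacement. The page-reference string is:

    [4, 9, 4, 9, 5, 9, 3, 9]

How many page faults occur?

4

4: miss, frames (4)
9: miss, frames (4 9)
4: hit
9: hit
5: miss, frames (4 9 5)
9: hit
3: miss, evict 4, frames (9 5 3)
9: hit
Page faults: 4.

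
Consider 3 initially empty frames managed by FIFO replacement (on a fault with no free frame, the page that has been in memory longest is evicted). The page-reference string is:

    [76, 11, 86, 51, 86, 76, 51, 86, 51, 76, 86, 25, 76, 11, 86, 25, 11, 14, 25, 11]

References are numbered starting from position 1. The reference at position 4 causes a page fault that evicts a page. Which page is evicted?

pos 1: 76: fault, frames (76)
pos 2: 11: fault, frames (76 11)
pos 3: 86: fault, frames (76 11 86)
pos 4: 51: fault, evict 76, frames (11 86 51)
At position 4, page 76 is evicted.

76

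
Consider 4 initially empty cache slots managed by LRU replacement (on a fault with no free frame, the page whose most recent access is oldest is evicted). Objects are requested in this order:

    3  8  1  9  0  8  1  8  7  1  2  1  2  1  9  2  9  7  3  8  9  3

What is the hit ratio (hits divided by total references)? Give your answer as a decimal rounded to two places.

3 → fault, frames [3]
8 → fault, frames [3, 8]
1 → fault, frames [3, 8, 1]
9 → fault, frames [3, 8, 1, 9]
0 → fault, evict 3, frames [8, 1, 9, 0]
8 → hit
1 → hit
8 → hit
7 → fault, evict 9, frames [0, 1, 8, 7]
1 → hit
2 → fault, evict 0, frames [8, 7, 1, 2]
1 → hit
2 → hit
1 → hit
9 → fault, evict 8, frames [7, 2, 1, 9]
2 → hit
9 → hit
7 → hit
3 → fault, evict 1, frames [2, 9, 7, 3]
8 → fault, evict 2, frames [9, 7, 3, 8]
9 → hit
3 → hit
Hits: 12 of 22 references → 12/22 = 0.5455.

0.55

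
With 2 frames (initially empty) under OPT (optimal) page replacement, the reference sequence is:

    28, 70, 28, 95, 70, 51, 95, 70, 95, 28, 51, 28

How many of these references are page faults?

7

28 -> miss, frames {28}
70 -> miss, frames {28,70}
28 -> hit
95 -> miss, evict 28, frames {70,95}
70 -> hit
51 -> miss, evict 70, frames {95,51}
95 -> hit
70 -> miss, evict 51, frames {95,70}
95 -> hit
28 -> miss, evict 70, frames {95,28}
51 -> miss, evict 95, frames {28,51}
28 -> hit
Page faults: 7.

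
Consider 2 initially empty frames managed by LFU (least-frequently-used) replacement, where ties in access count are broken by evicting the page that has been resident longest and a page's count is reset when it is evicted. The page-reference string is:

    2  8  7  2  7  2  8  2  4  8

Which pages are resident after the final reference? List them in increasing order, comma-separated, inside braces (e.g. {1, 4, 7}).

2: fault, frames [2]
8: fault, frames [2, 8]
7: fault, evict 2, frames [8, 7]
2: fault, evict 8, frames [7, 2]
7: hit
2: hit
8: fault, evict 7, frames [2, 8]
2: hit
4: fault, evict 8, frames [2, 4]
8: fault, evict 4, frames [2, 8]

{2, 8}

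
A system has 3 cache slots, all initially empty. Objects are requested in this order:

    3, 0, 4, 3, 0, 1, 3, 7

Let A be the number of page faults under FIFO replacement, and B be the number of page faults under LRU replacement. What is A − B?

1

Under FIFO: F F F . . F F F → 6 faults.
Under LRU: F F F . . F . F → 5 faults.
A − B = 6 − 5 = 1.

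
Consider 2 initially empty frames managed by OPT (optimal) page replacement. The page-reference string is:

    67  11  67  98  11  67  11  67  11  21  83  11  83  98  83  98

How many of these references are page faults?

67 -> fault, frames [67]
11 -> fault, frames [67, 11]
67 -> hit
98 -> fault, evict 67, frames [11, 98]
11 -> hit
67 -> fault, evict 98, frames [11, 67]
11 -> hit
67 -> hit
11 -> hit
21 -> fault, evict 67, frames [11, 21]
83 -> fault, evict 21, frames [11, 83]
11 -> hit
83 -> hit
98 -> fault, evict 11, frames [83, 98]
83 -> hit
98 -> hit
Page faults: 7.

7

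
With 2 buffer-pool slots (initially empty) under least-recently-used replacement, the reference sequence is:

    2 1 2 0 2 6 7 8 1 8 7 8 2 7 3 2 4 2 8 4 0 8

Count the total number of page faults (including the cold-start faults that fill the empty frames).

2 → miss, frames {2}
1 → miss, frames {2,1}
2 → hit
0 → miss, evict 1, frames {2,0}
2 → hit
6 → miss, evict 0, frames {2,6}
7 → miss, evict 2, frames {6,7}
8 → miss, evict 6, frames {7,8}
1 → miss, evict 7, frames {8,1}
8 → hit
7 → miss, evict 1, frames {8,7}
8 → hit
2 → miss, evict 7, frames {8,2}
7 → miss, evict 8, frames {2,7}
3 → miss, evict 2, frames {7,3}
2 → miss, evict 7, frames {3,2}
4 → miss, evict 3, frames {2,4}
2 → hit
8 → miss, evict 4, frames {2,8}
4 → miss, evict 2, frames {8,4}
0 → miss, evict 8, frames {4,0}
8 → miss, evict 4, frames {0,8}
Page faults: 17.

17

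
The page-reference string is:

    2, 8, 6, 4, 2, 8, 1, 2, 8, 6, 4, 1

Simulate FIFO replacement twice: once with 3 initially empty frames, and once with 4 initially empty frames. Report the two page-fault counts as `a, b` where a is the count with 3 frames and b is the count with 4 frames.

3 frames: F F F F F F F . . F F . → 9 faults.
4 frames: F F F F . . F F F F F F → 10 faults.
10 > 9: adding a frame increased faults — Belady's anomaly.

9, 10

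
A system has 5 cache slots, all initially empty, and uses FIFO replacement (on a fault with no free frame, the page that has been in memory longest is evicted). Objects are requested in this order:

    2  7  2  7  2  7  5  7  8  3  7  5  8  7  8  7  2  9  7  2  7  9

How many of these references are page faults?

2: miss, frames {2}
7: miss, frames {2,7}
2: hit
7: hit
2: hit
7: hit
5: miss, frames {2,7,5}
7: hit
8: miss, frames {2,7,5,8}
3: miss, frames {2,7,5,8,3}
7: hit
5: hit
8: hit
7: hit
8: hit
7: hit
2: hit
9: miss, evict 2, frames {7,5,8,3,9}
7: hit
2: miss, evict 7, frames {5,8,3,9,2}
7: miss, evict 5, frames {8,3,9,2,7}
9: hit
Page faults: 8.

8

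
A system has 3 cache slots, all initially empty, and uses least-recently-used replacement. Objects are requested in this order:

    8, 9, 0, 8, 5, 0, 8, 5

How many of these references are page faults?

4

8 → fault, frames {8}
9 → fault, frames {8,9}
0 → fault, frames {8,9,0}
8 → hit
5 → fault, evict 9, frames {0,8,5}
0 → hit
8 → hit
5 → hit
Page faults: 4.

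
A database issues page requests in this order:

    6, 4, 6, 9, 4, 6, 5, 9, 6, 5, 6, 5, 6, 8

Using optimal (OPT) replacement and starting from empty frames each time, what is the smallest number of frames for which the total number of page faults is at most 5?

3

f=1: 14 faults
f=2: 7 faults
f=3: 5 faults
f=4: 5 faults
f=5: 5 faults
Smallest f with faults ≤ 5 is 3.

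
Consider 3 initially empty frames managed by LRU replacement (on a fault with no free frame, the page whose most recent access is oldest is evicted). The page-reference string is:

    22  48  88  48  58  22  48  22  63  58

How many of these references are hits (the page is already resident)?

3

22: miss, frames [22]
48: miss, frames [22, 48]
88: miss, frames [22, 48, 88]
48: hit
58: miss, evict 22, frames [88, 48, 58]
22: miss, evict 88, frames [48, 58, 22]
48: hit
22: hit
63: miss, evict 58, frames [48, 22, 63]
58: miss, evict 48, frames [22, 63, 58]
Hits: 3.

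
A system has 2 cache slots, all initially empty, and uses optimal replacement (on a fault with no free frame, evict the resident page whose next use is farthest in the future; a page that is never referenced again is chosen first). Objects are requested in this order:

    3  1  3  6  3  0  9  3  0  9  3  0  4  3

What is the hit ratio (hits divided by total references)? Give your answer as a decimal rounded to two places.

0.43

3 -> miss, frames (3)
1 -> miss, frames (3 1)
3 -> hit
6 -> miss, evict 1, frames (3 6)
3 -> hit
0 -> miss, evict 6, frames (3 0)
9 -> miss, evict 0, frames (3 9)
3 -> hit
0 -> miss, evict 3, frames (9 0)
9 -> hit
3 -> miss, evict 9, frames (0 3)
0 -> hit
4 -> miss, evict 0, frames (3 4)
3 -> hit
Hits: 6 of 14 references → 6/14 = 0.4286.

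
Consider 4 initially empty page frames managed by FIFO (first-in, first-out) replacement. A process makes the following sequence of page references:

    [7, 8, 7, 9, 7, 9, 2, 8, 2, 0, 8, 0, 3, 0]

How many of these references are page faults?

6

7 → fault, frames {7}
8 → fault, frames {7,8}
7 → hit
9 → fault, frames {7,8,9}
7 → hit
9 → hit
2 → fault, frames {7,8,9,2}
8 → hit
2 → hit
0 → fault, evict 7, frames {8,9,2,0}
8 → hit
0 → hit
3 → fault, evict 8, frames {9,2,0,3}
0 → hit
Page faults: 6.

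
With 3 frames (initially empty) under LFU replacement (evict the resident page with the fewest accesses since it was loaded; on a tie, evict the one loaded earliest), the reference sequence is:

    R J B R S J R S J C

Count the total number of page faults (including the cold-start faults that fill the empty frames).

6

R -> miss, frames [R]
J -> miss, frames [R, J]
B -> miss, frames [R, J, B]
R -> hit
S -> miss, evict J, frames [R, B, S]
J -> miss, evict B, frames [R, S, J]
R -> hit
S -> hit
J -> hit
C -> miss, evict S, frames [R, J, C]
Page faults: 6.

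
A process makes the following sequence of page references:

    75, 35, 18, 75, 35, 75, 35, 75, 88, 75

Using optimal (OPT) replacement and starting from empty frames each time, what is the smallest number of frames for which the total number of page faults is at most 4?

3

f=1: 10 faults
f=2: 5 faults
f=3: 4 faults
f=4: 4 faults
Smallest f with faults ≤ 4 is 3.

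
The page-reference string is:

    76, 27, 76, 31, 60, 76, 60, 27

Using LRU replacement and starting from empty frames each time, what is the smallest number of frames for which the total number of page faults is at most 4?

4

f=1: 8 faults
f=2: 6 faults
f=3: 5 faults
f=4: 4 faults
Smallest f with faults ≤ 4 is 4.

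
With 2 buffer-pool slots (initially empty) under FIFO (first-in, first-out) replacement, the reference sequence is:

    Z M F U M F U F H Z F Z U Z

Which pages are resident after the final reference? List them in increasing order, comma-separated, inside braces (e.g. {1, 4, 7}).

{U, Z}

Z → miss, frames [Z]
M → miss, frames [Z, M]
F → miss, evict Z, frames [M, F]
U → miss, evict M, frames [F, U]
M → miss, evict F, frames [U, M]
F → miss, evict U, frames [M, F]
U → miss, evict M, frames [F, U]
F → hit
H → miss, evict F, frames [U, H]
Z → miss, evict U, frames [H, Z]
F → miss, evict H, frames [Z, F]
Z → hit
U → miss, evict Z, frames [F, U]
Z → miss, evict F, frames [U, Z]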